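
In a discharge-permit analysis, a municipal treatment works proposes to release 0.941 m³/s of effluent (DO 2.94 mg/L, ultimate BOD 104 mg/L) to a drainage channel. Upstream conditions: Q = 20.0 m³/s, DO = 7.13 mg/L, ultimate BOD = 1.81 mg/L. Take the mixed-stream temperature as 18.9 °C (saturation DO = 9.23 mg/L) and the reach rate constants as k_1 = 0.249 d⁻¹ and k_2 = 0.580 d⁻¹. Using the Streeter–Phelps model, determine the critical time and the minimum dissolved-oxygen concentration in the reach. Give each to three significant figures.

Mixed DO = (20.0×7.13 + 0.941×2.94)/(20.0+0.941) = 145.4/20.94 = 6.942 mg/L.
Mixed L₀ = (20.0×1.81 + 0.941×104)/(20.94) = 134.1/20.94 = 6.402 mg/L.
Initial deficit D₀ = C_s − DO₀ = 9.23 − 6.942 = 2.288 mg/L.
t_c = (1/0.3310) ln[(0.580/0.249)(1 − 2.288×0.3310/(0.249×6.402))] = 3.021 × ln(1.223) = 0.6071 d.
D_c = (0.249/0.580) × 6.402 × e^(−0.249×0.6071) = 0.4293 × 6.402 × 0.8597 = 2.363 mg/L.
Minimum DO = 9.23 − 2.363 = 6.867 mg/L.

t_c ≈ 0.607 d; minimum DO ≈ 6.87 mg/L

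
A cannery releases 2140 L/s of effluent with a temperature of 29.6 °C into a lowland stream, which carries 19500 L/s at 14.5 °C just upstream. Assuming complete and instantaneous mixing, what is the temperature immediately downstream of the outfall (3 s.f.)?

Flow-weighted mixing: C = (Q_r C_r + Q_w C_w)/(Q_r + Q_w)
= (19500×14.5 + 2140×29.6)/(19500 + 2140) = 346100/21640 = 15.99 °C.

16.0 °C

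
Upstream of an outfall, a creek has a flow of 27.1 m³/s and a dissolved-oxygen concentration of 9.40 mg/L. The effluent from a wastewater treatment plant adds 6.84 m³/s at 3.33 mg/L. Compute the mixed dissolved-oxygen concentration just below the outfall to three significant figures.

8.18 mg/L

Flow-weighted mixing: C = (Q_r C_r + Q_w C_w)/(Q_r + Q_w)
= (27.1×9.40 + 6.84×3.33)/(27.1 + 6.84) = 277.5/33.94 = 8.177 mg/L.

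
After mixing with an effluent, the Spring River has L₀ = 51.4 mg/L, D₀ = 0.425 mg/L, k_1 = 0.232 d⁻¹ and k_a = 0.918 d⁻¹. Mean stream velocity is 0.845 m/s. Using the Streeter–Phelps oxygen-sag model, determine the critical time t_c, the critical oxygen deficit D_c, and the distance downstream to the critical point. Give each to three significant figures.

t_c = [1/(k_a−k_1)] ln[(k_a/k_1)(1 − D₀(k_a−k_1)/(k_1 L₀))]
= [1/(0.918−0.232)] ln[(0.918/0.232)(1 − 0.425×0.6860/(0.232×51.4))]
= (1/0.6860) ln[3.957 × 0.9756] = 1.458 × ln(3.860) = 1.458 × 1.351 = 1.969 d.
D_c = (k_1/k_a) L₀ e^(−k_1 t_c) = (0.232/0.918) × 51.4 × e^(−0.232×1.969) = 0.2527 × 51.4 × 0.6333 = 8.227 mg/L.
x_c = v t_c = 0.845 m/s × 1.969 d × 86400 s/d = 143700 m ≈ 144 km.

t_c ≈ 1.97 d; D_c ≈ 8.23 mg/L; x_c ≈ 144 km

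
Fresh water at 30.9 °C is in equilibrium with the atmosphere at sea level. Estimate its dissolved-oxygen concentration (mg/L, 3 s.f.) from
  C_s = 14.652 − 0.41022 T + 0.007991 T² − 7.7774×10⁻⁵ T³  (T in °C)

C_s ≈ 7.31 mg/L

C_s = 14.652 − 0.41022×30.9 + 0.007991×30.9² − 7.7774×10⁻⁵×30.9³ = 7.311 mg/L.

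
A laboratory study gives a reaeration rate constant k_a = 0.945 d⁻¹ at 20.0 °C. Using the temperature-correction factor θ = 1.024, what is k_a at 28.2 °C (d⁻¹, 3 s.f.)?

k_a ≈ 1.15 d⁻¹

k_a(T₂) = k_a(T₁) · θ^(T₂−T₁) = 0.945 × 1.024^(28.2−20.0)
= 0.945 × 1.024^8.20 = 0.945 × 1.215 = 1.148 d⁻¹.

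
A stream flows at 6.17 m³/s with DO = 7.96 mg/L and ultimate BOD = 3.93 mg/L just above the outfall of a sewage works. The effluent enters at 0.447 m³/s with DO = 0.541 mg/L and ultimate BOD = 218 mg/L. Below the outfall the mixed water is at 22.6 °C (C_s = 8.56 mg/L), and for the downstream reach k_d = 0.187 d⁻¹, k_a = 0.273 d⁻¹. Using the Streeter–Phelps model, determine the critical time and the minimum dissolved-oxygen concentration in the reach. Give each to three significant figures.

Mixed DO = (6.17×7.96 + 0.447×0.541)/(6.17+0.447) = 49.36/6.617 = 7.459 mg/L.
Mixed L₀ = (6.17×3.93 + 0.447×218)/(6.617) = 121.7/6.617 = 18.39 mg/L.
Initial deficit D₀ = C_s − DO₀ = 8.56 − 7.459 = 1.101 mg/L.
t_c = (1/0.08600) ln[(0.273/0.187)(1 − 1.101×0.08600/(0.187×18.39))] = 11.63 × ln(1.420) = 4.075 d.
D_c = (0.187/0.273) × 18.39 × e^(−0.187×4.075) = 0.6850 × 18.39 × 0.4667 = 5.880 mg/L.
Minimum DO = 8.56 − 5.880 = 2.680 mg/L.

t_c ≈ 4.07 d; minimum DO ≈ 2.68 mg/L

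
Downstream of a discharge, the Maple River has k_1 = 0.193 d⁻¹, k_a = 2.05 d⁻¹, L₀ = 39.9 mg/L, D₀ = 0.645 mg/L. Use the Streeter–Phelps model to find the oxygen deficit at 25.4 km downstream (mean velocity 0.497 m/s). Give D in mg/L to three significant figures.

D ≈ 2.66 mg/L

Travel time t = x/v = 25.4 km / (0.497 m/s) = 25400 m / 0.497 m/s = 51110 s = 0.5915 d.
k_1 L₀/(k_a−k_1) = 0.193×39.9/(2.05−0.193) = 7.701/1.857 = 4.147 mg/L.
e^(−k_1 t) = e^(−0.193×0.5915) = 0.8921; e^(−k_a t) = e^(−2.05×0.5915) = 0.2974.
D = 4.147 × (0.8921 − 0.2974) + 0.645 × 0.2974 = 2.466 + 0.1918 = 2.658 mg/L.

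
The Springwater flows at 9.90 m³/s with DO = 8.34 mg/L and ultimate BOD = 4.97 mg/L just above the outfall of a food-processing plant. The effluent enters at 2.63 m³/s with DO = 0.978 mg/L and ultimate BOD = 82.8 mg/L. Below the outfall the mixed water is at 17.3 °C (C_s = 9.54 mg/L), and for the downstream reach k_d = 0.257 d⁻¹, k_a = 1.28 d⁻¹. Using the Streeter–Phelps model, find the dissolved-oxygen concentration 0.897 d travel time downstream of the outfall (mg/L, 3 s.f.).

Mixed DO = (9.90×8.34 + 2.63×0.978)/(9.90+2.63) = 85.14/12.53 = 6.795 mg/L.
Mixed L₀ = (9.90×4.97 + 2.63×82.8)/(12.53) = 267.0/12.53 = 21.31 mg/L.
Initial deficit D₀ = C_s − DO₀ = 9.54 − 6.795 = 2.745 mg/L.
D(0.897) = [0.257×21.31/(1.28−0.257)](e^(−0.257×0.897) − e^(−1.28×0.897)) + 2.745 e^(−1.28×0.897)
= 5.353 × (0.7941 − 0.3172) + 2.745 × 0.3172 = 3.423 mg/L.
DO = 9.54 − 3.423 = 6.117 mg/L.

DO ≈ 6.12 mg/L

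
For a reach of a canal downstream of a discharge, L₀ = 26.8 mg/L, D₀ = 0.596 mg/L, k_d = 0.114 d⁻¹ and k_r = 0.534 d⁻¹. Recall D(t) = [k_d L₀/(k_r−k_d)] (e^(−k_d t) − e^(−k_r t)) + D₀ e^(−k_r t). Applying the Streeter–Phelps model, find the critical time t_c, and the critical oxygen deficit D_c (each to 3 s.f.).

t_c ≈ 3.47 d; D_c ≈ 3.85 mg/L

With k_r/k_d = 4.684 and 1 − D₀(k_r−k_d)/(k_d L₀) = 0.9181,
t_c = ln(4.684 × 0.9181) / (0.534 − 0.114) = ln(4.300) / 0.4200 = 1.459/0.4200 = 3.473 d.
L(t_c) = L₀ e^(−k_d t_c) = 26.8 × 0.6730 = 18.04 mg/L, and at the critical point k_r D_c = k_d L, so D_c = (0.114/0.534) × 18.04 = 3.851 mg/L.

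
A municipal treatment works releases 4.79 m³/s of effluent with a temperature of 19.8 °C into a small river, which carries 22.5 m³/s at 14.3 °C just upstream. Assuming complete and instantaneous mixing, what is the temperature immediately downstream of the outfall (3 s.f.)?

15.3 °C

Flow-weighted mixing: C = (Q_r C_r + Q_w C_w)/(Q_r + Q_w)
= (22.5×14.3 + 4.79×19.8)/(22.5 + 4.79) = 416.6/27.29 = 15.27 °C.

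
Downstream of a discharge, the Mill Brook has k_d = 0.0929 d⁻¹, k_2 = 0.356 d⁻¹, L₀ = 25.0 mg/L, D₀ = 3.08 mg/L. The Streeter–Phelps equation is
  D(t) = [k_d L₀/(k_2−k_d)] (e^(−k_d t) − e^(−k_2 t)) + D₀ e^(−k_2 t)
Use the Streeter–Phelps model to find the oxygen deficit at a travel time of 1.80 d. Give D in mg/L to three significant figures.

k_d L₀/(k_2−k_d) = 0.0929×25.0/(0.356−0.0929) = 2.322/0.2631 = 8.827 mg/L.
e^(−k_d t) = e^(−0.0929×1.800) = 0.8460; e^(−k_2 t) = e^(−0.356×1.800) = 0.5269.
D = 8.827 × (0.8460 − 0.5269) + 3.08 × 0.5269 = 2.817 + 1.623 = 4.440 mg/L.

D ≈ 4.44 mg/L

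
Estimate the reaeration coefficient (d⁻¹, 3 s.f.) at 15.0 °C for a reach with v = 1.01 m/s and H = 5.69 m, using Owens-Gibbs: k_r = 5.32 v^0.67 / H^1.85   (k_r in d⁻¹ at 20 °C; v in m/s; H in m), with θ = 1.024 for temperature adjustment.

k_r(20) = 5.32 × 1.01^0.67 / 5.69^1.85 = 5.32 × 1.007 / 24.94 = 0.2147 d⁻¹.
k_r(15.0) = 0.2147 × 1.024^(15.0−20) = 0.2147 × 0.8882 = 0.1907 d⁻¹.

k_r ≈ 0.191 d⁻¹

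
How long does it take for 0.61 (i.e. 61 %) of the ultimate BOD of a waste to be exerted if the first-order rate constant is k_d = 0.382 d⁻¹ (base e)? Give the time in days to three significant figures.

t ≈ 2.46 d

y/L₀ = 1 − e^(−k_d t) = 0.61 ⇒ e^(−k_d t) = 0.390
t = −ln(0.390) / 0.382 = 0.9416 / 0.382 = 2.465 d.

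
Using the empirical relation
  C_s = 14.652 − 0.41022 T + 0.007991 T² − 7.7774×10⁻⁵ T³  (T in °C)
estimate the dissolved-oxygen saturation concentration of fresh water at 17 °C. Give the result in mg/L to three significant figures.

C_s = 14.652 − 0.41022×17 + 0.007991×17² − 7.7774×10⁻⁵×17³ = 9.606 mg/L.

C_s ≈ 9.61 mg/L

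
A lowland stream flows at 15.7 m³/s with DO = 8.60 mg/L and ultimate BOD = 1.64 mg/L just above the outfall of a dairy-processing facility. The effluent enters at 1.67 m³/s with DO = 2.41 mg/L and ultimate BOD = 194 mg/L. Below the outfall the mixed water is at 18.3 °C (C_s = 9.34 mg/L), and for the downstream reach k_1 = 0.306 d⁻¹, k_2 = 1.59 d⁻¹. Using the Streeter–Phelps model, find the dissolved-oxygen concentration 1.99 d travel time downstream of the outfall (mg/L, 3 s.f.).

Mixed DO = (15.7×8.60 + 1.67×2.41)/(15.7+1.67) = 139.0/17.37 = 8.005 mg/L.
Mixed L₀ = (15.7×1.64 + 1.67×194)/(17.37) = 349.7/17.37 = 20.13 mg/L.
Initial deficit D₀ = C_s − DO₀ = 9.34 − 8.005 = 1.335 mg/L.
D(1.99) = [0.306×20.13/(1.59−0.306)](e^(−0.306×1.99) − e^(−1.59×1.99)) + 1.335 e^(−1.59×1.99)
= 4.798 × (0.5439 − 0.04225) + 1.335 × 0.04225 = 2.464 mg/L.
DO = 9.34 − 2.464 = 6.876 mg/L.

DO ≈ 6.88 mg/L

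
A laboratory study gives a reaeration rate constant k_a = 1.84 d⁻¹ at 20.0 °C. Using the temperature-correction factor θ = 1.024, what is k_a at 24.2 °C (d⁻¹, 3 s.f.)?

k_a ≈ 2.03 d⁻¹

k_a(T₂) = k_a(T₁) · θ^(T₂−T₁) = 1.84 × 1.024^(24.2−20.0)
= 1.84 × 1.024^4.20 = 1.84 × 1.105 = 2.033 d⁻¹.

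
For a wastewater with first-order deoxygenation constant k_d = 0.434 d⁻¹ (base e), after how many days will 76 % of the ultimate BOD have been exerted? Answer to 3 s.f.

t ≈ 3.29 d

y/L₀ = 1 − e^(−k_d t) = 0.76 ⇒ e^(−k_d t) = 0.240
t = −ln(0.240) / 0.434 = 1.427 / 0.434 = 3.288 d.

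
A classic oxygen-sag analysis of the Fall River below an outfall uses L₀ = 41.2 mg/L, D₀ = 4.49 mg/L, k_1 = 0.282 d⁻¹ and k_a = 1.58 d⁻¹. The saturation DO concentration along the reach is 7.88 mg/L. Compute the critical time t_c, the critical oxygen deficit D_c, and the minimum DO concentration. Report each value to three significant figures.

With k_a/k_1 = 5.603 and 1 − D₀(k_a−k_1)/(k_1 L₀) = 0.4984,
t_c = ln(5.603 × 0.4984) / (1.58 − 0.282) = ln(2.792) / 1.298 = 1.027/1.298 = 0.7911 d.
D_c = (k_1/k_a) L₀ e^(−k_1 t_c) = (0.282/1.58) × 41.2 × e^(−0.282×0.7911) = 0.1785 × 41.2 × 0.8000 = 5.883 mg/L.
Minimum DO = C_s − D_c = 7.88 − 5.883 = 1.997 mg/L.

t_c ≈ 0.791 d; D_c ≈ 5.88 mg/L; min DO ≈ 2.00 mg/L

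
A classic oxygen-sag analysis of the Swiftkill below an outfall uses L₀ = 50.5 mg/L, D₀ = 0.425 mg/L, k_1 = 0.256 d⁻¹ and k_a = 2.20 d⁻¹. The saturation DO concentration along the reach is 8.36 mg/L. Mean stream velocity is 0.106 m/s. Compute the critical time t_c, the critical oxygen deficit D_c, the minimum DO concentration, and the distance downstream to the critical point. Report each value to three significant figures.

t_c = [1/(k_a−k_1)] ln[(k_a/k_1)(1 − D₀(k_a−k_1)/(k_1 L₀))]
= [1/(2.20−0.256)] ln[(2.20/0.256)(1 − 0.425×1.944/(0.256×50.5))]
= (1/1.944) ln[8.594 × 0.9361] = 0.5144 × ln(8.045) = 0.5144 × 2.085 = 1.073 d.
L(t_c) = L₀ e^(−k_1 t_c) = 50.5 × 0.7599 = 38.38 mg/L, and at the critical point k_a D_c = k_1 L, so D_c = (0.256/2.20) × 38.38 = 4.465 mg/L.
Minimum DO = C_s − D_c = 8.36 − 4.465 = 3.895 mg/L.
x_c = v t_c = 0.106 m/s × 1.073 d × 86400 s/d = 9823 m ≈ 9.82 km.

t_c ≈ 1.07 d; D_c ≈ 4.47 mg/L; min DO ≈ 3.89 mg/L; x_c ≈ 9.82 km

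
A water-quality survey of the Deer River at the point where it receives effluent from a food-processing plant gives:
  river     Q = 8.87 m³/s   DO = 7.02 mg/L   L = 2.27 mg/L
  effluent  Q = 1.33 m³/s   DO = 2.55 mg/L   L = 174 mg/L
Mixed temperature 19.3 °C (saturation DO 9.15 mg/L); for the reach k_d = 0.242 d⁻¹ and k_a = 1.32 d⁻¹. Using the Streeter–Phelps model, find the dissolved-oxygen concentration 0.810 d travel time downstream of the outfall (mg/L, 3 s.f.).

Mixed DO = (8.87×7.02 + 1.33×2.55)/(8.87+1.33) = 65.66/10.20 = 6.437 mg/L.
Mixed L₀ = (8.87×2.27 + 1.33×174)/(10.20) = 251.6/10.20 = 24.66 mg/L.
Initial deficit D₀ = C_s − DO₀ = 9.15 − 6.437 = 2.713 mg/L.
D(0.810) = [0.242×24.66/(1.32−0.242)](e^(−0.242×0.810) − e^(−1.32×0.810)) + 2.713 e^(−1.32×0.810)
= 5.536 × (0.8220 − 0.3433) + 2.713 × 0.3433 = 3.582 mg/L.
DO = 9.15 − 3.582 = 5.568 mg/L.

DO ≈ 5.57 mg/L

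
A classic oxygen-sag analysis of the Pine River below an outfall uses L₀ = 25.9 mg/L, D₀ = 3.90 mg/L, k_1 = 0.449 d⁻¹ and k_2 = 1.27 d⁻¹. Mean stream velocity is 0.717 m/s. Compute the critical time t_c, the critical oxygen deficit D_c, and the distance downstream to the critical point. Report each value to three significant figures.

t_c = [1/(k_2−k_1)] ln[(k_2/k_1)(1 − D₀(k_2−k_1)/(k_1 L₀))]
= [1/(1.27−0.449)] ln[(1.27/0.449)(1 − 3.90×0.8210/(0.449×25.9))]
= (1/0.8210) ln[2.829 × 0.7247] = 1.218 × ln(2.050) = 1.218 × 0.7177 = 0.8742 d.
L(t_c) = L₀ e^(−k_1 t_c) = 25.9 × 0.6754 = 17.49 mg/L, and at the critical point k_2 D_c = k_1 L, so D_c = (0.449/1.27) × 17.49 = 6.184 mg/L.
x_c = v t_c = 0.717 m/s × 0.8742 d × 86400 s/d = 54150 m ≈ 54.2 km.

t_c ≈ 0.874 d; D_c ≈ 6.18 mg/L; x_c ≈ 54.2 km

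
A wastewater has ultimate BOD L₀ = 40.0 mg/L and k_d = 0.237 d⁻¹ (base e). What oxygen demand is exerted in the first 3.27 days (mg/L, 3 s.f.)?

y ≈ 21.6 mg/L

y_t = L₀(1 − e^(−k_d t)) = 40.0 × (1 − e^(−0.237×3.27))
= 40.0 × (1 − 0.4607) = 40.0 × 0.5393 = 21.57 mg/L.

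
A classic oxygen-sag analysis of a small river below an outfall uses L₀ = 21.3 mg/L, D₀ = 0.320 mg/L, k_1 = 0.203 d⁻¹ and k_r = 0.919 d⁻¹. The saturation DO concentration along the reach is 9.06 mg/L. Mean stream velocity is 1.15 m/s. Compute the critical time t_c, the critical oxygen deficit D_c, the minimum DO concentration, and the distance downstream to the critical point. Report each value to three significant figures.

t_c ≈ 2.03 d; D_c ≈ 3.11 mg/L; min DO ≈ 5.95 mg/L; x_c ≈ 202 km

t_c = [1/(k_r−k_1)] ln[(k_r/k_1)(1 − D₀(k_r−k_1)/(k_1 L₀))]
= [1/(0.919−0.203)] ln[(0.919/0.203)(1 − 0.320×0.7160/(0.203×21.3))]
= (1/0.7160) ln[4.527 × 0.9470] = 1.397 × ln(4.287) = 1.397 × 1.456 = 2.033 d.
D_c = (k_1/k_r) L₀ e^(−k_1 t_c) = (0.203/0.919) × 21.3 × e^(−0.203×2.033) = 0.2209 × 21.3 × 0.6619 = 3.114 mg/L.
Minimum DO = C_s − D_c = 9.06 − 3.114 = 5.946 mg/L.
x_c = v t_c = 1.15 m/s × 2.033 d × 86400 s/d = 202000 m ≈ 202 km.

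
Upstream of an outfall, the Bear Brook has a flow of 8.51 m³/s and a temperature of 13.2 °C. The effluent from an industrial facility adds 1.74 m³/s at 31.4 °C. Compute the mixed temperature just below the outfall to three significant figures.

Flow-weighted mixing: C = (Q_r C_r + Q_w C_w)/(Q_r + Q_w)
= (8.51×13.2 + 1.74×31.4)/(8.51 + 1.74) = 167.0/10.25 = 16.29 °C.

16.3 °C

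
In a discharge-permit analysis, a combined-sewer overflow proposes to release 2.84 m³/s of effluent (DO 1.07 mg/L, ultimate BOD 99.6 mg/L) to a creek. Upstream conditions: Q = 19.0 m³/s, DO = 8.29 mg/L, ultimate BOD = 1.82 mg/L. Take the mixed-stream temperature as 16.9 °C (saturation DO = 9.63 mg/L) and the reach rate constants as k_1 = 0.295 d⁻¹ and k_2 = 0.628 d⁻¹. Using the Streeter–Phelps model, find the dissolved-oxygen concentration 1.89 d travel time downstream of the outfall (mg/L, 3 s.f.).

Mixed DO = (19.0×8.29 + 2.84×1.07)/(19.0+2.84) = 160.5/21.84 = 7.351 mg/L.
Mixed L₀ = (19.0×1.82 + 2.84×99.6)/(21.84) = 317.4/21.84 = 14.53 mg/L.
Initial deficit D₀ = C_s − DO₀ = 9.63 − 7.351 = 2.279 mg/L.
D(1.89) = [0.295×14.53/(0.628−0.295)](e^(−0.295×1.89) − e^(−0.628×1.89)) + 2.279 e^(−0.628×1.89)
= 12.88 × (0.5726 − 0.3052) + 2.279 × 0.3052 = 4.139 mg/L.
DO = 9.63 − 4.139 = 5.491 mg/L.

DO ≈ 5.49 mg/L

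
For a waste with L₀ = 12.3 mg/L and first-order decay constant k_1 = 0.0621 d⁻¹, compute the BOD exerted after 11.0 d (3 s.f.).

y_t = L₀(1 − e^(−k_1 t)) = 12.3 × (1 − e^(−0.0621×11.0))
= 12.3 × (1 − 0.5050) = 12.3 × 0.4950 = 6.088 mg/L.

y ≈ 6.09 mg/L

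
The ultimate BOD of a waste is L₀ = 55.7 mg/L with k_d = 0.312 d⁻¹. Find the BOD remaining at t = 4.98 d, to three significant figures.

L_t = L₀ e^(−k_d t) = 55.7 × e^(−0.312×4.98) = 55.7 × 0.2115 = 11.78 mg/L.

L ≈ 11.8 mg/L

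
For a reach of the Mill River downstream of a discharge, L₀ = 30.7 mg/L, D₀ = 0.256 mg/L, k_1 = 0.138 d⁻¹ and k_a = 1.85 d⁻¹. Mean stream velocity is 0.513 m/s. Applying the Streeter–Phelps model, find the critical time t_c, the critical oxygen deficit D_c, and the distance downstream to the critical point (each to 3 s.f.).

t_c ≈ 1.45 d; D_c ≈ 1.87 mg/L; x_c ≈ 64.4 km

At the critical point dD/dt = 0, so k_1 L₀ e^(−k_1 t) = k_a D. Substituting D(t) from the Streeter–Phelps equation and solving for t gives
t_c = ln[(k_a/k_1)(1 − D₀(k_a−k_1)/(k_1 L₀))] / (k_a−k_1).
Here k_a−k_1 = 1.712 d⁻¹ and 1 − D₀(k_a−k_1)/(k_1 L₀) = 1 − 0.256×1.712/(0.138×30.7) = 0.8966, so
t_c = ln(13.41 × 0.8966) / 1.712 = 2.486 / 1.712 = 1.452 d.
L(t_c) = L₀ e^(−k_1 t_c) = 30.7 × 0.8184 = 25.12 mg/L, and at the critical point k_a D_c = k_1 L, so D_c = (0.138/1.85) × 25.12 = 1.874 mg/L.
x_c = v t_c = 0.513 m/s × 1.452 d × 86400 s/d = 64370 m ≈ 64.4 km.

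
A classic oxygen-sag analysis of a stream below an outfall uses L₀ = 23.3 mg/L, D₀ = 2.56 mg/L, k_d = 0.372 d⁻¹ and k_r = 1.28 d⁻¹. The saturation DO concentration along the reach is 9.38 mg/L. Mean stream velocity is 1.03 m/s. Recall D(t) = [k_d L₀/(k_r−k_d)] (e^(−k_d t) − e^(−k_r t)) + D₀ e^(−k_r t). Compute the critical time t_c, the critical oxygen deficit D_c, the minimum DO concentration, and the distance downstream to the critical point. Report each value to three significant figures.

t_c ≈ 1.02 d; D_c ≈ 4.64 mg/L; min DO ≈ 4.74 mg/L; x_c ≈ 90.5 km

t_c = [1/(k_r−k_d)] ln[(k_r/k_d)(1 − D₀(k_r−k_d)/(k_d L₀))]
= [1/(1.28−0.372)] ln[(1.28/0.372)(1 − 2.56×0.9080/(0.372×23.3))]
= (1/0.9080) ln[3.441 × 0.7318] = 1.101 × ln(2.518) = 1.101 × 0.9235 = 1.017 d.
D_c = (k_d/k_r) L₀ e^(−k_d t_c) = (0.372/1.28) × 23.3 × e^(−0.372×1.017) = 0.2906 × 23.3 × 0.6850 = 4.638 mg/L.
Minimum DO = C_s − D_c = 9.38 − 4.638 = 4.742 mg/L.
x_c = v t_c = 1.03 m/s × 1.017 d × 86400 s/d = 90510 m ≈ 90.5 km.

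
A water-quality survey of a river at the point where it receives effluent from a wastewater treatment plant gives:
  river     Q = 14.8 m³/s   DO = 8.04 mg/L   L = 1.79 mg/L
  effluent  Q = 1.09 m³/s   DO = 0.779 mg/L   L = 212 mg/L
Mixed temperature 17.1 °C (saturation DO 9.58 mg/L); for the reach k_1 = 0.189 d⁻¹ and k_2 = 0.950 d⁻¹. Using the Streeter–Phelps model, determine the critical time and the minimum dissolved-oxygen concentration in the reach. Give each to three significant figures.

Mixed DO = (14.8×8.04 + 1.09×0.779)/(14.8+1.09) = 119.8/15.89 = 7.542 mg/L.
Mixed L₀ = (14.8×1.79 + 1.09×212)/(15.89) = 257.6/15.89 = 16.21 mg/L.
Initial deficit D₀ = C_s − DO₀ = 9.58 − 7.542 = 2.038 mg/L.
t_c = (1/0.7610) ln[(0.950/0.189)(1 − 2.038×0.7610/(0.189×16.21))] = 1.314 × ln(2.482) = 1.194 d.
D_c = (0.189/0.950) × 16.21 × e^(−0.189×1.194) = 0.1989 × 16.21 × 0.7979 = 2.573 mg/L.
Minimum DO = 9.58 − 2.573 = 7.007 mg/L.

t_c ≈ 1.19 d; minimum DO ≈ 7.01 mg/L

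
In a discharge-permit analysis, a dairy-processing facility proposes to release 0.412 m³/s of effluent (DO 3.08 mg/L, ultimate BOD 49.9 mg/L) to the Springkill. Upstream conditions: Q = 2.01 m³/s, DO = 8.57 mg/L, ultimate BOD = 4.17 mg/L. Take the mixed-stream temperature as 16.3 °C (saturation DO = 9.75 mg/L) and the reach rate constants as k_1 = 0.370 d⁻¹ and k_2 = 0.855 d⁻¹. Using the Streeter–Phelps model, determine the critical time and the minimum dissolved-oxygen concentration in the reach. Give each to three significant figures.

t_c ≈ 1.18 d; minimum DO ≈ 6.41 mg/L

Mixed DO = (2.01×8.57 + 0.412×3.08)/(2.01+0.412) = 18.49/2.422 = 7.636 mg/L.
Mixed L₀ = (2.01×4.17 + 0.412×49.9)/(2.422) = 28.94/2.422 = 11.95 mg/L.
Initial deficit D₀ = C_s − DO₀ = 9.75 − 7.636 = 2.114 mg/L.
t_c = (1/0.4850) ln[(0.855/0.370)(1 − 2.114×0.4850/(0.370×11.95))] = 2.062 × ln(1.775) = 1.183 d.
D_c = (0.370/0.855) × 11.95 × e^(−0.370×1.183) = 0.4327 × 11.95 × 0.6455 = 3.338 mg/L.
Minimum DO = 9.75 − 3.338 = 6.412 mg/L.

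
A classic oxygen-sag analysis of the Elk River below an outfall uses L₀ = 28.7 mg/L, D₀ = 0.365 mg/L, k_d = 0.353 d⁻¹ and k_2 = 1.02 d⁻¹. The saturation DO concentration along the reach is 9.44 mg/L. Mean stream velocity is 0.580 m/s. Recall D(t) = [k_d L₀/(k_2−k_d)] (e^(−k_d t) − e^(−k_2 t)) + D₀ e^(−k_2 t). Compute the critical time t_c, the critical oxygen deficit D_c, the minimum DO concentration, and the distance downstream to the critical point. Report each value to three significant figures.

At the critical point dD/dt = 0, so k_d L₀ e^(−k_d t) = k_2 D. Substituting D(t) from the Streeter–Phelps equation and solving for t gives
t_c = ln[(k_2/k_d)(1 − D₀(k_2−k_d)/(k_d L₀))] / (k_2−k_d).
Here k_2−k_d = 0.6670 d⁻¹ and 1 − D₀(k_2−k_d)/(k_d L₀) = 1 − 0.365×0.6670/(0.353×28.7) = 0.9760, so
t_c = ln(2.890 × 0.9760) / 0.6670 = 1.037 / 0.6670 = 1.554 d.
L(t_c) = L₀ e^(−k_d t_c) = 28.7 × 0.5777 = 16.58 mg/L, and at the critical point k_2 D_c = k_d L, so D_c = (0.353/1.02) × 16.58 = 5.738 mg/L.
Minimum DO = C_s − D_c = 9.44 − 5.738 = 3.702 mg/L.
x_c = v t_c = 0.580 m/s × 1.554 d × 86400 s/d = 77890 m ≈ 77.9 km.

t_c ≈ 1.55 d; D_c ≈ 5.74 mg/L; min DO ≈ 3.70 mg/L; x_c ≈ 77.9 km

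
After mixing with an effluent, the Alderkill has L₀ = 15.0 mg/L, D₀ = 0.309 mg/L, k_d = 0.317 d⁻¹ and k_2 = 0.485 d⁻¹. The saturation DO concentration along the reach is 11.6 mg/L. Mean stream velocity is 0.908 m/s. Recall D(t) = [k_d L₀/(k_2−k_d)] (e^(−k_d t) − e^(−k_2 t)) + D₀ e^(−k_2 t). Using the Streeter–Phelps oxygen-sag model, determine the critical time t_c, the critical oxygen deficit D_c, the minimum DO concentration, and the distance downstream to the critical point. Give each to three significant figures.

With k_2/k_d = 1.530 and 1 − D₀(k_2−k_d)/(k_d L₀) = 0.9891,
t_c = ln(1.530 × 0.9891) / (0.485 − 0.317) = ln(1.513) / 0.1680 = 0.4143/0.1680 = 2.466 d.
L(t_c) = L₀ e^(−k_d t_c) = 15.0 × 0.4576 = 6.864 mg/L, and at the critical point k_2 D_c = k_d L, so D_c = (0.317/0.485) × 6.864 = 4.487 mg/L.
Minimum DO = C_s − D_c = 11.6 − 4.487 = 7.113 mg/L.
x_c = v t_c = 0.908 m/s × 2.466 d × 86400 s/d = 193500 m ≈ 193 km.

t_c ≈ 2.47 d; D_c ≈ 4.49 mg/L; min DO ≈ 7.11 mg/L; x_c ≈ 193 km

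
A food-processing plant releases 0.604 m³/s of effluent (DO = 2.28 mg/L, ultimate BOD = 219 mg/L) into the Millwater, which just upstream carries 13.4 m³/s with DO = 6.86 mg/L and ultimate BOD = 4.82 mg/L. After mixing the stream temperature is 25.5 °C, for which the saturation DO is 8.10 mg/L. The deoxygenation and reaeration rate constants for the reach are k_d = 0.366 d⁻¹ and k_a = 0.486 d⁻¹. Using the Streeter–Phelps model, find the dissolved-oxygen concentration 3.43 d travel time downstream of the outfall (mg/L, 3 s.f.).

DO ≈ 3.71 mg/L

Mixed DO = (13.4×6.86 + 0.604×2.28)/(13.4+0.604) = 93.30/14.00 = 6.662 mg/L.
Mixed L₀ = (13.4×4.82 + 0.604×219)/(14.00) = 196.9/14.00 = 14.06 mg/L.
Initial deficit D₀ = C_s − DO₀ = 8.10 − 6.662 = 1.438 mg/L.
D(3.43) = [0.366×14.06/(0.486−0.366)](e^(−0.366×3.43) − e^(−0.486×3.43)) + 1.438 e^(−0.486×3.43)
= 42.88 × (0.2850 − 0.1888) + 1.438 × 0.1888 = 4.394 mg/L.
DO = 8.10 − 4.394 = 3.706 mg/L.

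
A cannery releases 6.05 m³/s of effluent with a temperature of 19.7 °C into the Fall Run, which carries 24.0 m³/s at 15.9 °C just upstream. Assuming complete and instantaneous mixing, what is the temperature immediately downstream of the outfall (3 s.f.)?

16.7 °C

Flow-weighted mixing: C = (Q_r C_r + Q_w C_w)/(Q_r + Q_w)
= (24.0×15.9 + 6.05×19.7)/(24.0 + 6.05) = 500.8/30.05 = 16.67 °C.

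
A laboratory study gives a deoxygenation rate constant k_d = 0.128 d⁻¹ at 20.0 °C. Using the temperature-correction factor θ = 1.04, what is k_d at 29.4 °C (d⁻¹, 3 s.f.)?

k_d ≈ 0.185 d⁻¹

k_d(T₂) = k_d(T₁) · θ^(T₂−T₁) = 0.128 × 1.04^(29.4−20.0)
= 0.128 × 1.04^9.40 = 0.128 × 1.446 = 0.1851 d⁻¹.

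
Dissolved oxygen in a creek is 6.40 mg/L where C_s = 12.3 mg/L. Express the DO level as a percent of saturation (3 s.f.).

52.0 % saturation

% saturation = C/C_s × 100 = 6.40/12.3 × 100 = 52.0 %.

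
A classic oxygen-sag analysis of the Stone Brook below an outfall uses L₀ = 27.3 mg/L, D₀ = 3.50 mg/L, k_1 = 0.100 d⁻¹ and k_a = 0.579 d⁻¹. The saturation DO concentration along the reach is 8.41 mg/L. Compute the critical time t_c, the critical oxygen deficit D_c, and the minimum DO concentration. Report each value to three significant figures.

t_c = [1/(k_a−k_1)] ln[(k_a/k_1)(1 − D₀(k_a−k_1)/(k_1 L₀))]
= [1/(0.579−0.100)] ln[(0.579/0.100)(1 − 3.50×0.4790/(0.100×27.3))]
= (1/0.4790) ln[5.790 × 0.3859] = 2.088 × ln(2.234) = 2.088 × 0.8039 = 1.678 d.
L(t_c) = L₀ e^(−k_1 t_c) = 27.3 × 0.8455 = 23.08 mg/L, and at the critical point k_a D_c = k_1 L, so D_c = (0.100/0.579) × 23.08 = 3.987 mg/L.
Minimum DO = C_s − D_c = 8.41 − 3.987 = 4.423 mg/L.

t_c ≈ 1.68 d; D_c ≈ 3.99 mg/L; min DO ≈ 4.42 mg/L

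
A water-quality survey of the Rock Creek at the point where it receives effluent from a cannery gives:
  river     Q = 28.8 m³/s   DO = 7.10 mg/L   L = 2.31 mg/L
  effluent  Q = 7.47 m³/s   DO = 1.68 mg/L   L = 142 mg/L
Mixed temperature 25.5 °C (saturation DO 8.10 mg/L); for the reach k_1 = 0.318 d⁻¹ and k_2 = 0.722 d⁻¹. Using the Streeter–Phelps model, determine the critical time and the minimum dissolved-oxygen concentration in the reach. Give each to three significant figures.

t_c ≈ 1.81 d; minimum DO ≈ 0.391 mg/L

Mixed DO = (28.8×7.10 + 7.47×1.68)/(28.8+7.47) = 217.0/36.27 = 5.984 mg/L.
Mixed L₀ = (28.8×2.31 + 7.47×142)/(36.27) = 1127/36.27 = 31.08 mg/L.
Initial deficit D₀ = C_s − DO₀ = 8.10 − 5.984 = 2.116 mg/L.
t_c = (1/0.4040) ln[(0.722/0.318)(1 − 2.116×0.4040/(0.318×31.08))] = 2.475 × ln(2.074) = 1.806 d.
D_c = (0.318/0.722) × 31.08 × e^(−0.318×1.806) = 0.4404 × 31.08 × 0.5632 = 7.709 mg/L.
Minimum DO = 8.10 − 7.709 = 0.3911 mg/L.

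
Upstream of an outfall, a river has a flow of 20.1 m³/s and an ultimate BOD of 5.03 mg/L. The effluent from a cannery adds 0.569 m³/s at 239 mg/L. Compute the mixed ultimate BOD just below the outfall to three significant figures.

11.5 mg/L

Flow-weighted mixing: C = (Q_r C_r + Q_w C_w)/(Q_r + Q_w)
= (20.1×5.03 + 0.569×239)/(20.1 + 0.569) = 237.1/20.67 = 11.47 mg/L.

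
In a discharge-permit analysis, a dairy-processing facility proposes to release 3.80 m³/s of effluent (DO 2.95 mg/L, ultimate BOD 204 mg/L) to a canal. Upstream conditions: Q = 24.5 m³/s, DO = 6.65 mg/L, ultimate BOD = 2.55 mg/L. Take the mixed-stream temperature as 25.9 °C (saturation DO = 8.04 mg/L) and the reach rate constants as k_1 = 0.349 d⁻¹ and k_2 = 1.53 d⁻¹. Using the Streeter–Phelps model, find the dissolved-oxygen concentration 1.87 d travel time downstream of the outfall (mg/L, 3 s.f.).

DO ≈ 3.88 mg/L

Mixed DO = (24.5×6.65 + 3.80×2.95)/(24.5+3.80) = 174.1/28.30 = 6.153 mg/L.
Mixed L₀ = (24.5×2.55 + 3.80×204)/(28.30) = 837.7/28.30 = 29.60 mg/L.
Initial deficit D₀ = C_s − DO₀ = 8.04 − 6.153 = 1.887 mg/L.
D(1.87) = [0.349×29.60/(1.53−0.349)](e^(−0.349×1.87) − e^(−1.53×1.87)) + 1.887 e^(−1.53×1.87)
= 8.747 × (0.5207 − 0.05721) + 1.887 × 0.05721 = 4.162 mg/L.
DO = 8.04 − 4.162 = 3.878 mg/L.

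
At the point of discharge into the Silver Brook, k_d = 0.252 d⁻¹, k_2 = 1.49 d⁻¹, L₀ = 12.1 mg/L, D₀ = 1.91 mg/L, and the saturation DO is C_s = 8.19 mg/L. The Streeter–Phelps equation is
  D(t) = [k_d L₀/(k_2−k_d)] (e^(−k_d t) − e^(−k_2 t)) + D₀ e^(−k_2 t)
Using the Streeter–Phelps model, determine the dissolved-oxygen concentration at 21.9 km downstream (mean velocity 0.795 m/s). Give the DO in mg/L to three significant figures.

DO ≈ 6.26 mg/L

Travel time t = x/v = 21.9 km / (0.795 m/s) = 21900 m / 0.795 m/s = 27550 s = 0.3188 d.
k_d L₀/(k_2−k_d) = 0.252×12.1/(1.49−0.252) = 3.049/1.238 = 2.463 mg/L.
e^(−k_d t) = e^(−0.252×0.3188) = 0.9228; e^(−k_2 t) = e^(−1.49×0.3188) = 0.6218.
D = 2.463 × (0.9228 − 0.6218) + 1.91 × 0.6218 = 0.7412 + 1.188 = 1.929 mg/L.
DO = C_s − D = 8.19 − 1.929 = 6.261 mg/L.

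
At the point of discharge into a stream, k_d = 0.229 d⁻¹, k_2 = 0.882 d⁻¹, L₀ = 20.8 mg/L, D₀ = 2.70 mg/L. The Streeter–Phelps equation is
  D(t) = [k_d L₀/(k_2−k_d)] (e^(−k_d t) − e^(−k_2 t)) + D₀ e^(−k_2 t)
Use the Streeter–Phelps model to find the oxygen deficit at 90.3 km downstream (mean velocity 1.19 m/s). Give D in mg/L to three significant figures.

Travel time t = x/v = 90.3 km / (1.19 m/s) = 90300 m / 1.19 m/s = 75880 s = 0.8783 d.
k_d L₀/(k_2−k_d) = 0.229×20.8/(0.882−0.229) = 4.763/0.6530 = 7.294 mg/L.
e^(−k_d t) = e^(−0.229×0.8783) = 0.8178; e^(−k_2 t) = e^(−0.882×0.8783) = 0.4609.
D = 7.294 × (0.8178 − 0.4609) + 2.70 × 0.4609 = 2.604 + 1.244 = 3.848 mg/L.

D ≈ 3.85 mg/L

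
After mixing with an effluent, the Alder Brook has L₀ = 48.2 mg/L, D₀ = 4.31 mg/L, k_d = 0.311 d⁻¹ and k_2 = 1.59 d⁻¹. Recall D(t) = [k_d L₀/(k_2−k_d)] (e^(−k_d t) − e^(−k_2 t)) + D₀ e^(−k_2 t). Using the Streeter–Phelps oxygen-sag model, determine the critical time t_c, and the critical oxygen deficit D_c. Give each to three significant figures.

t_c ≈ 0.917 d; D_c ≈ 7.09 mg/L

With k_2/k_d = 5.113 and 1 − D₀(k_2−k_d)/(k_d L₀) = 0.6323,
t_c = ln(5.113 × 0.6323) / (1.59 − 0.311) = ln(3.232) / 1.279 = 1.173/1.279 = 0.9173 d.
D_c = (k_d/k_2) L₀ e^(−k_d t_c) = (0.311/1.59) × 48.2 × e^(−0.311×0.9173) = 0.1956 × 48.2 × 0.7518 = 7.088 mg/L.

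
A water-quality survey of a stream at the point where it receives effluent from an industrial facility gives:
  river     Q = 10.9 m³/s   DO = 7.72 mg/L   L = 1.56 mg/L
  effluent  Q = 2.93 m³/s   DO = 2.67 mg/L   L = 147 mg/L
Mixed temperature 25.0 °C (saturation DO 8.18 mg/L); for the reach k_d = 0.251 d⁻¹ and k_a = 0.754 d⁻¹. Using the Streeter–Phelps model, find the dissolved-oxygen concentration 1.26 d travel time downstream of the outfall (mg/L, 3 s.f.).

Mixed DO = (10.9×7.72 + 2.93×2.67)/(10.9+2.93) = 91.97/13.83 = 6.650 mg/L.
Mixed L₀ = (10.9×1.56 + 2.93×147)/(13.83) = 447.7/13.83 = 32.37 mg/L.
Initial deficit D₀ = C_s − DO₀ = 8.18 − 6.650 = 1.530 mg/L.
D(1.26) = [0.251×32.37/(0.754−0.251)](e^(−0.251×1.26) − e^(−0.754×1.26)) + 1.530 e^(−0.754×1.26)
= 16.15 × (0.7289 − 0.3867) + 1.530 × 0.3867 = 6.119 mg/L.
DO = 8.18 − 6.119 = 2.061 mg/L.

DO ≈ 2.06 mg/L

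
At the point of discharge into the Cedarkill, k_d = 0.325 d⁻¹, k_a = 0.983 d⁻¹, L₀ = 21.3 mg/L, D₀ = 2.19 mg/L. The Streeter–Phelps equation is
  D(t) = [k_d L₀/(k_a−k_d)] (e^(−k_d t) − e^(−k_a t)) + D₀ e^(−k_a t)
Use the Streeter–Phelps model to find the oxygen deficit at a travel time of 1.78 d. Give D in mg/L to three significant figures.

D ≈ 4.45 mg/L

k_d L₀/(k_a−k_d) = 0.325×21.3/(0.983−0.325) = 6.923/0.6580 = 10.52 mg/L.
e^(−k_d t) = e^(−0.325×1.780) = 0.5607; e^(−k_a t) = e^(−0.983×1.780) = 0.1738.
D = 10.52 × (0.5607 − 0.1738) + 2.19 × 0.1738 = 4.071 + 0.3807 = 4.451 mg/L.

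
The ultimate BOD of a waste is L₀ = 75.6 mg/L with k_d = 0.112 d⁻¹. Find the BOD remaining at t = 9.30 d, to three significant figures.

L_t = L₀ e^(−k_d t) = 75.6 × e^(−0.112×9.30) = 75.6 × 0.3529 = 26.68 mg/L.

L ≈ 26.7 mg/L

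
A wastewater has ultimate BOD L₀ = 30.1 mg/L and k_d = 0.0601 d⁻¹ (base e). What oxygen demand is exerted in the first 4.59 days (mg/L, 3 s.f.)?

y_t = L₀(1 − e^(−k_d t)) = 30.1 × (1 − e^(−0.0601×4.59))
= 30.1 × (1 − 0.7589) = 30.1 × 0.2411 = 7.257 mg/L.

y ≈ 7.26 mg/L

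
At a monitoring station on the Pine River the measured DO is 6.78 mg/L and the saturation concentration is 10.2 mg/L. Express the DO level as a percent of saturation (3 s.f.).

66.5 % saturation

% saturation = C/C_s × 100 = 6.78/10.2 × 100 = 66.5 %.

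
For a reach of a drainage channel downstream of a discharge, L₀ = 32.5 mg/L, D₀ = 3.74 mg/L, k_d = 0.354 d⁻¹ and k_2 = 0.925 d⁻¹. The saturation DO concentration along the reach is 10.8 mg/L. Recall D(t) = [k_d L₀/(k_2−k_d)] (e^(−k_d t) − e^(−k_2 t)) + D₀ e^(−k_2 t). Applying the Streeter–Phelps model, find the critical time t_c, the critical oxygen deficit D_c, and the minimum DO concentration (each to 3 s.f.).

At the critical point dD/dt = 0, so k_d L₀ e^(−k_d t) = k_2 D. Substituting D(t) from the Streeter–Phelps equation and solving for t gives
t_c = ln[(k_2/k_d)(1 − D₀(k_2−k_d)/(k_d L₀))] / (k_2−k_d).
Here k_2−k_d = 0.5710 d⁻¹ and 1 − D₀(k_2−k_d)/(k_d L₀) = 1 − 3.74×0.5710/(0.354×32.5) = 0.8144, so
t_c = ln(2.613 × 0.8144) / 0.5710 = 0.7552 / 0.5710 = 1.323 d.
D_c = (k_d/k_2) L₀ e^(−k_d t_c) = (0.354/0.925) × 32.5 × e^(−0.354×1.323) = 0.3827 × 32.5 × 0.6261 = 7.788 mg/L.
Minimum DO = C_s − D_c = 10.8 − 7.788 = 3.012 mg/L.

t_c ≈ 1.32 d; D_c ≈ 7.79 mg/L; min DO ≈ 3.01 mg/L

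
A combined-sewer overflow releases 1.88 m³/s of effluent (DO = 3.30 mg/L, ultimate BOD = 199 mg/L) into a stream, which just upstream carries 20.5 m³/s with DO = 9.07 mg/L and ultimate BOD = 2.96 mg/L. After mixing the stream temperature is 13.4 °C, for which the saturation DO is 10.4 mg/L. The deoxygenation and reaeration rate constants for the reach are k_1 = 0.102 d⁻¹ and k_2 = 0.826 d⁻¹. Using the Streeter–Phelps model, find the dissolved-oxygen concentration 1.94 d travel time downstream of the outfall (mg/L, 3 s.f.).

Mixed DO = (20.5×9.07 + 1.88×3.30)/(20.5+1.88) = 192.1/22.38 = 8.585 mg/L.
Mixed L₀ = (20.5×2.96 + 1.88×199)/(22.38) = 434.8/22.38 = 19.43 mg/L.
Initial deficit D₀ = C_s − DO₀ = 10.4 − 8.585 = 1.815 mg/L.
D(1.94) = [0.102×19.43/(0.826−0.102)](e^(−0.102×1.94) − e^(−0.826×1.94)) + 1.815 e^(−0.826×1.94)
= 2.737 × (0.8205 − 0.2014) + 1.815 × 0.2014 = 2.060 mg/L.
DO = 10.4 − 2.060 = 8.340 mg/L.

DO ≈ 8.34 mg/L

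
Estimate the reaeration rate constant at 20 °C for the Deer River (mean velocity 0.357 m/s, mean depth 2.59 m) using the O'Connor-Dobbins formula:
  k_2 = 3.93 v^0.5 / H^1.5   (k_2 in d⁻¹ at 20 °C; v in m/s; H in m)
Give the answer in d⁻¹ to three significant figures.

k_2 ≈ 0.563 d⁻¹

k_2 = 3.93 × 0.357^0.5 / 2.59^1.5 = 3.93 × 0.5975 / 4.168 = 0.5633 d⁻¹.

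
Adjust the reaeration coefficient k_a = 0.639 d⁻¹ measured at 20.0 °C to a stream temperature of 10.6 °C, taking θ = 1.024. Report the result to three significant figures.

k_a ≈ 0.511 d⁻¹

k_a(T₂) = k_a(T₁) · θ^(T₂−T₁) = 0.639 × 1.024^(10.6−20.0)
= 0.639 × 1.024^-9.40 = 0.639 × 0.8002 = 0.5113 d⁻¹.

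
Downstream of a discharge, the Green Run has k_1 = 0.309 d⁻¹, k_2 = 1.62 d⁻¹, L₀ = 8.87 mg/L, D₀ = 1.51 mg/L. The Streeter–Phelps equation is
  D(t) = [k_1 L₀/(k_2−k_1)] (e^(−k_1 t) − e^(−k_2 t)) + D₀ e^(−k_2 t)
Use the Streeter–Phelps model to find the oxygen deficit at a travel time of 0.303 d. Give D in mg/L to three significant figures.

k_1 L₀/(k_2−k_1) = 0.309×8.87/(1.62−0.309) = 2.741/1.311 = 2.091 mg/L.
e^(−k_1 t) = e^(−0.309×0.3030) = 0.9106; e^(−k_2 t) = e^(−1.62×0.3030) = 0.6121.
D = 2.091 × (0.9106 − 0.6121) + 1.51 × 0.6121 = 0.6241 + 0.9243 = 1.548 mg/L.

D ≈ 1.55 mg/L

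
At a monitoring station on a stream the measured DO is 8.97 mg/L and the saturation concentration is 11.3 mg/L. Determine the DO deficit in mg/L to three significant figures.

D ≈ 2.33 mg/L

D = C_s − C = 11.3 − 8.97 = 2.33 mg/L.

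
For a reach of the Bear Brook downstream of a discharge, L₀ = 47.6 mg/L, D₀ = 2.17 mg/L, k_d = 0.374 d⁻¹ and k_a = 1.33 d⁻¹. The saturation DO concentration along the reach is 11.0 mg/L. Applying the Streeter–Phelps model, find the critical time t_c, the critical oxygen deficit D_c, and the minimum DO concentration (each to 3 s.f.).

With k_a/k_d = 3.556 and 1 − D₀(k_a−k_d)/(k_d L₀) = 0.8835,
t_c = ln(3.556 × 0.8835) / (1.33 − 0.374) = ln(3.142) / 0.9560 = 1.145/0.9560 = 1.197 d.
D_c = (k_d/k_a) L₀ e^(−k_d t_c) = (0.374/1.33) × 47.6 × e^(−0.374×1.197) = 0.2812 × 47.6 × 0.6390 = 8.553 mg/L.
Minimum DO = C_s − D_c = 11.0 − 8.553 = 2.447 mg/L.

t_c ≈ 1.20 d; D_c ≈ 8.55 mg/L; min DO ≈ 2.45 mg/L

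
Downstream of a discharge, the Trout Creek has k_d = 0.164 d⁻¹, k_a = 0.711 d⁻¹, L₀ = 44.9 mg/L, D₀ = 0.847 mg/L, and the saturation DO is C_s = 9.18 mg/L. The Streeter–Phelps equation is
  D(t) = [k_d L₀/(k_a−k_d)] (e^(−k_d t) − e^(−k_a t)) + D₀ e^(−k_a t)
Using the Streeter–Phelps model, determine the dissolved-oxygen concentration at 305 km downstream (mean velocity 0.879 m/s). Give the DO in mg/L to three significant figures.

Travel time t = x/v = 305 km / (0.879 m/s) = 305000 m / 0.879 m/s = 347000 s = 4.016 d.
k_d L₀/(k_a−k_d) = 0.164×44.9/(0.711−0.164) = 7.364/0.5470 = 13.46 mg/L.
e^(−k_d t) = e^(−0.164×4.016) = 0.5176; e^(−k_a t) = e^(−0.711×4.016) = 0.05753.
D = 13.46 × (0.5176 − 0.05753) + 0.847 × 0.05753 = 6.193 + 0.04873 = 6.242 mg/L.
DO = C_s − D = 9.18 − 6.242 = 2.938 mg/L.

DO ≈ 2.94 mg/L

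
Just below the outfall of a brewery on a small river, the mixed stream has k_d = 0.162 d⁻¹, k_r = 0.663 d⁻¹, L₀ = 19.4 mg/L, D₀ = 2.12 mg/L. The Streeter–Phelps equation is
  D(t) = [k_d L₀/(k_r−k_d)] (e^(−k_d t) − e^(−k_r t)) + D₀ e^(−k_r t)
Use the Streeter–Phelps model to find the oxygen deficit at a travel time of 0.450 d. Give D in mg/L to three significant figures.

D ≈ 2.75 mg/L

k_d L₀/(k_r−k_d) = 0.162×19.4/(0.663−0.162) = 3.143/0.5010 = 6.273 mg/L.
e^(−k_d t) = e^(−0.162×0.4500) = 0.9297; e^(−k_r t) = e^(−0.663×0.4500) = 0.7420.
D = 6.273 × (0.9297 − 0.7420) + 2.12 × 0.7420 = 1.177 + 1.573 = 2.750 mg/L.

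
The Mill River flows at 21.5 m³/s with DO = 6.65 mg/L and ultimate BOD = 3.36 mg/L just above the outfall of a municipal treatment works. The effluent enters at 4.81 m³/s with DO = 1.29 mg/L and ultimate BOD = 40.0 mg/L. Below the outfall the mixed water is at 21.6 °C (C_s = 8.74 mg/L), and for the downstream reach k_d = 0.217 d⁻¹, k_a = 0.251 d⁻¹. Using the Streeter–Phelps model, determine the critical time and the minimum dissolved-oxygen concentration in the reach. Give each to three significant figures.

Mixed DO = (21.5×6.65 + 4.81×1.29)/(21.5+4.81) = 149.2/26.31 = 5.670 mg/L.
Mixed L₀ = (21.5×3.36 + 4.81×40.0)/(26.31) = 264.6/26.31 = 10.06 mg/L.
Initial deficit D₀ = C_s − DO₀ = 8.74 − 5.670 = 3.070 mg/L.
t_c = (1/0.03400) ln[(0.251/0.217)(1 − 3.070×0.03400/(0.217×10.06))] = 29.41 × ln(1.101) = 2.840 d.
D_c = (0.217/0.251) × 10.06 × e^(−0.217×2.840) = 0.8645 × 10.06 × 0.5400 = 4.696 mg/L.
Minimum DO = 8.74 − 4.696 = 4.044 mg/L.

t_c ≈ 2.84 d; minimum DO ≈ 4.04 mg/L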